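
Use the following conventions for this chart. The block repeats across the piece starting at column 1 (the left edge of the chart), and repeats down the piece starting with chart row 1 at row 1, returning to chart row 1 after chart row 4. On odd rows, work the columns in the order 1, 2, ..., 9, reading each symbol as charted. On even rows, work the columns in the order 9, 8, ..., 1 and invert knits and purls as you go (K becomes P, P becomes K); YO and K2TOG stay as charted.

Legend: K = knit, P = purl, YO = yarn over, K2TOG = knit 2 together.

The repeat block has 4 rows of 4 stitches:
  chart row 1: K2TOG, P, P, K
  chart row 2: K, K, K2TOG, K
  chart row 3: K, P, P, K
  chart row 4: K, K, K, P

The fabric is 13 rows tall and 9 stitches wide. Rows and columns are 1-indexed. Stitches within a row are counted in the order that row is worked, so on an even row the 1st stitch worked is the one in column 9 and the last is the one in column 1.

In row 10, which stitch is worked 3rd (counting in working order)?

Row 10 uses chart row ((10-1) mod 4)+1 = 2. Row 10 is even, so WS.
Chart row 2 tiled across columns 1-9: K K K2TOG K K K K2TOG K K
Wrong side: read the tiled row from column 9 down to 1 and exchange K with P (leave YO, K2TOG).
Row 10 as worked: P P K2TOG P P P K2TOG P P
Stitch 3 in working order -> K2TOG

Result:
K2TOG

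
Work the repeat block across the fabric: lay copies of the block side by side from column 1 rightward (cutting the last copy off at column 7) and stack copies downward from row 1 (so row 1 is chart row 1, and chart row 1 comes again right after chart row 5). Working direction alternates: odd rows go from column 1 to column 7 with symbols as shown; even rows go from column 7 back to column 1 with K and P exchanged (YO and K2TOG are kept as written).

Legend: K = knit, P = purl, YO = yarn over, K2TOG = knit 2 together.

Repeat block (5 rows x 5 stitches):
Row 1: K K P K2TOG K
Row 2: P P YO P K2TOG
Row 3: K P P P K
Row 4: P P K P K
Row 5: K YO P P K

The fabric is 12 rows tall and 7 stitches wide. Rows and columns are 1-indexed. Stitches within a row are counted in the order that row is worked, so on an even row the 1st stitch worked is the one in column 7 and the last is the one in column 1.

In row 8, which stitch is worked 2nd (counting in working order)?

Row 8: (8-1) mod 5 = 2, so use chart row 3. Even row -> WS.
Chart row 3 tiled across columns 1-7: K P P P K K P
WS: work from column 7 back to column 1 (reverse the tiled row), swapping K<->P (YO and K2TOG unchanged).
Row 8 as worked: K P P K K K P
Stitch 2 in working order -> P

== STITCH ==
P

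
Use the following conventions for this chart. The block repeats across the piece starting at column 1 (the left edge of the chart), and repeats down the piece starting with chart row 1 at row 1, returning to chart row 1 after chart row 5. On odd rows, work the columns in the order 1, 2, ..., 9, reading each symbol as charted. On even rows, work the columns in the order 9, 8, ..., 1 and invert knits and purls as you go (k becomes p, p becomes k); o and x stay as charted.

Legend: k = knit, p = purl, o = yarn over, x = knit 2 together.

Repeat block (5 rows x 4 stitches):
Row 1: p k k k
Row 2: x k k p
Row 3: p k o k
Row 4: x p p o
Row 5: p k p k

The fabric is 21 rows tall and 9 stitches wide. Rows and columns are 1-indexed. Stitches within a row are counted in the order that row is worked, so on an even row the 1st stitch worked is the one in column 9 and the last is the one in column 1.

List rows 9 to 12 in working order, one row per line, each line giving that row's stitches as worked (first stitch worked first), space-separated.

Row 9: chart row 4, RS - tile across columns 1-9 and work as-is.
Row 10: chart row 5, WS - tiled (columns 1-9): p k p k p k p k p; work from column 9 back to 1 with k<->p swapped.
Row 11: chart row 1, RS - tile across columns 1-9 and work as-is.
Row 12: chart row 2, WS - tiled (columns 1-9): x k k p x k k p x; work from column 9 back to 1 with k<->p swapped.

Result:
x p p o x p p o x
k p k p k p k p k
p k k k p k k k p
x k p p x k p p x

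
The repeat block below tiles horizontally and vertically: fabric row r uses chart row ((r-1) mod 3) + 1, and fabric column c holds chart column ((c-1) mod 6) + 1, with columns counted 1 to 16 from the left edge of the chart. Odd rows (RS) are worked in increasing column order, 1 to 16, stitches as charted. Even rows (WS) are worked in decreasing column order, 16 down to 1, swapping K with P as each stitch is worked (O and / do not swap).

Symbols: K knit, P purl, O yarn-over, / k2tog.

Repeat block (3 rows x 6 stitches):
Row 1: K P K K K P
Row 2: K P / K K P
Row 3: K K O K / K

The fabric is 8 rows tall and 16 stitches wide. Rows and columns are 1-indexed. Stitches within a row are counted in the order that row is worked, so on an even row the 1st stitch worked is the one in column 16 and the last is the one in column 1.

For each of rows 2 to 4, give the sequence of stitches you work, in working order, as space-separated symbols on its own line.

Rows as worked:
P / K P K P P / K P K P P / K P
K K O K / K K K O K / K K K O K
P P K P K P P P K P K P P P K P

Derivation:
Row 2: chart row 2, WS - tiled (columns 1-16): K P / K K P K P / K K P K P / K; work from column 16 back to 1 with K<->P swapped.
Row 3: chart row 3, RS - tile across columns 1-16 and work as-is.
Row 4: chart row 1, WS - tiled (columns 1-16): K P K K K P K P K K K P K P K K; work from column 16 back to 1 with K<->P swapped.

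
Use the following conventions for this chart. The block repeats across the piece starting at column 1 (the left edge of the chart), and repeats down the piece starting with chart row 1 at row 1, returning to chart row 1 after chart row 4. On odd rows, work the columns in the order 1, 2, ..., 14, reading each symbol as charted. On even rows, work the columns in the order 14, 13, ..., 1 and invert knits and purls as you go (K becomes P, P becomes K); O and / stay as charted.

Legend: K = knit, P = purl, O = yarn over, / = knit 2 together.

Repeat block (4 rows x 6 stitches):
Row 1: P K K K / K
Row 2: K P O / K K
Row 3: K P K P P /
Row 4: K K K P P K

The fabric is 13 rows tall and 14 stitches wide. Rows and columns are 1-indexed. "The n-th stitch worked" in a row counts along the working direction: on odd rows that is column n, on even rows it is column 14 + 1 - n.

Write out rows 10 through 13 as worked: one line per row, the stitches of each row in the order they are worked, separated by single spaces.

Rows as worked:
K P P P / O K P P P / O K P
K P K P P / K P K P P / K P
P P P K K P P P P K K P P P
P K K K / K P K K K / K P K

Derivation:
Row 10: chart row 2, WS - tiled (columns 1-14): K P O / K K K P O / K K K P; work from column 14 back to 1 with K<->P swapped.
Row 11: chart row 3, RS - tile across columns 1-14 and work as-is.
Row 12: chart row 4, WS - tiled (columns 1-14): K K K P P K K K K P P K K K; work from column 14 back to 1 with K<->P swapped.
Row 13: chart row 1, RS - tile across columns 1-14 and work as-is.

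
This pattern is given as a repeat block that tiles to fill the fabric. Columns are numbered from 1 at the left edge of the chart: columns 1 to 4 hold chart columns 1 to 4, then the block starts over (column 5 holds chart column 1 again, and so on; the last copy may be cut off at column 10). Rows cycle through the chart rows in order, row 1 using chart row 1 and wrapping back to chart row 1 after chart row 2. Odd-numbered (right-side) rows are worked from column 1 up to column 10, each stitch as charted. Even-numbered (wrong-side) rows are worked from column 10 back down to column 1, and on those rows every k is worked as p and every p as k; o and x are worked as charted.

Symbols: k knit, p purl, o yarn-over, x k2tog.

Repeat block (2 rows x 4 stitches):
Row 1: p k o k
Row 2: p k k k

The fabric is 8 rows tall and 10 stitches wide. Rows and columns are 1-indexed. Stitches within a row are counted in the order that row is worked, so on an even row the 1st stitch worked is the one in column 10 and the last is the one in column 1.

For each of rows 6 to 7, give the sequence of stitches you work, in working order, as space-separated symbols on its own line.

Row 6: chart row 2, WS - tiled (columns 1-10): p k k k p k k k p k; work from column 10 back to 1 with k<->p swapped.
Row 7: chart row 1, RS - tile across columns 1-10 and work as-is.

Result:
p k p p p k p p p k
p k o k p k o k p k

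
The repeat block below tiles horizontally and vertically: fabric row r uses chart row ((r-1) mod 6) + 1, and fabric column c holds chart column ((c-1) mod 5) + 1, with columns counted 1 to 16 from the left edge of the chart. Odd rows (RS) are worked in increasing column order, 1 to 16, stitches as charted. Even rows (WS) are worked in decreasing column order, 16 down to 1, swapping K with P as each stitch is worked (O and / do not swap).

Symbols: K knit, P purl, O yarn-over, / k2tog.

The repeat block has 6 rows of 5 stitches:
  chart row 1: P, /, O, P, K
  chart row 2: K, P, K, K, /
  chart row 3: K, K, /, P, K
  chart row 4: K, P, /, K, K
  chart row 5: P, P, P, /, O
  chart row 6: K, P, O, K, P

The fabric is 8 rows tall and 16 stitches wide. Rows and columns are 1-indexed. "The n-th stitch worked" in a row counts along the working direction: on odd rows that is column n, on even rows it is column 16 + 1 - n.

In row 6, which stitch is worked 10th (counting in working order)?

Stitch:
K

Derivation:
For row 6: chart row = ((6-1) mod 6) + 1 = 6; this is a WS (even) row.
Chart row 6 tiled across columns 1-16: K P O K P K P O K P K P O K P K
WS row: flip the tiled sequence (start at column 16) and apply K<->P; O and / stay.
Row 6 as worked: P K P O K P K P O K P K P O K P
Stitch 10 in working order -> K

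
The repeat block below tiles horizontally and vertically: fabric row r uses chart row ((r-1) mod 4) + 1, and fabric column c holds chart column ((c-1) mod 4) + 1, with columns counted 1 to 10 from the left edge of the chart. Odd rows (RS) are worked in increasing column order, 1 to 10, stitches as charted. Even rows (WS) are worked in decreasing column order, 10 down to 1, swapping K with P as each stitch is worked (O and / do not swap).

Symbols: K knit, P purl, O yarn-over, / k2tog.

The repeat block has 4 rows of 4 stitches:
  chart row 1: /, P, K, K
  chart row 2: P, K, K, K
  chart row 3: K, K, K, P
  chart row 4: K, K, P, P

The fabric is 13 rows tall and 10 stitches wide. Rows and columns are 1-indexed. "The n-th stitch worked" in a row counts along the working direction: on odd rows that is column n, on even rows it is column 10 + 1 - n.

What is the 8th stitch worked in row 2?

Row 2: (2-1) mod 4 = 1, so use chart row 2. Even row -> WS.
Chart row 2 tiled across columns 1-10: P K K K P K K K P K
Wrong side: read the tiled row from column 10 down to 1 and exchange K with P (leave O, /).
Row 2 as worked: P K P P P K P P P K
Stitch 8 in working order -> P

Stitch:
P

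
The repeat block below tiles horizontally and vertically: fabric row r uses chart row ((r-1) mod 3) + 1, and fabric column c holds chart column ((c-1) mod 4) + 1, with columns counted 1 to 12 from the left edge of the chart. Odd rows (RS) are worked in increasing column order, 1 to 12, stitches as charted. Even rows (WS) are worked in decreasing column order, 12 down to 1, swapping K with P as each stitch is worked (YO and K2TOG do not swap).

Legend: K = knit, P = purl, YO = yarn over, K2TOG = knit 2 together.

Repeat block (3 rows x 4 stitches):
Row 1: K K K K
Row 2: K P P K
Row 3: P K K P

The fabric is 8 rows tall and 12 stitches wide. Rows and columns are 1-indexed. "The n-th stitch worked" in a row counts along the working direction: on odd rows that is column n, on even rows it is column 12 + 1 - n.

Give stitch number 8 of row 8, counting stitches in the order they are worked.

For row 8: chart row = ((8-1) mod 3) + 1 = 2; this is a WS (even) row.
Chart row 2 tiled across columns 1-12: K P P K K P P K K P P K
Wrong side: read the tiled row from column 12 down to 1 and exchange K with P (leave YO, K2TOG).
Row 8 as worked: P K K P P K K P P K K P
Stitch 8 in working order -> P

== STITCH ==
P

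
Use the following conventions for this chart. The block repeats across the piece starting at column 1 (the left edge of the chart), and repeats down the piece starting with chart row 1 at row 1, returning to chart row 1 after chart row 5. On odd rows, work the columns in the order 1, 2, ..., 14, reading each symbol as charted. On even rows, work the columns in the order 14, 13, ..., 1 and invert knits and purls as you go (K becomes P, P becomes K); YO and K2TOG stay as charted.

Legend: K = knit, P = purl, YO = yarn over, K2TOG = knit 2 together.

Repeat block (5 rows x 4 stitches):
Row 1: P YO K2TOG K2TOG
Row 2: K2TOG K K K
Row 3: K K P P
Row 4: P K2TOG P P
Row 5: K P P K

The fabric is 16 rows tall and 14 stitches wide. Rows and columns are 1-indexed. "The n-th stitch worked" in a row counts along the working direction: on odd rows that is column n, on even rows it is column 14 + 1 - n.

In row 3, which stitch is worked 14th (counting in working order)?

Row 3 uses chart row ((3-1) mod 5)+1 = 3. Row 3 is odd, so RS.
Chart row 3 tiled across columns 1-14: K K P P K K P P K K P P K K
RS row: no reversal, no swap; stitch n worked = column n.
Counting 14 along the worked row gives K.

== STITCH ==
K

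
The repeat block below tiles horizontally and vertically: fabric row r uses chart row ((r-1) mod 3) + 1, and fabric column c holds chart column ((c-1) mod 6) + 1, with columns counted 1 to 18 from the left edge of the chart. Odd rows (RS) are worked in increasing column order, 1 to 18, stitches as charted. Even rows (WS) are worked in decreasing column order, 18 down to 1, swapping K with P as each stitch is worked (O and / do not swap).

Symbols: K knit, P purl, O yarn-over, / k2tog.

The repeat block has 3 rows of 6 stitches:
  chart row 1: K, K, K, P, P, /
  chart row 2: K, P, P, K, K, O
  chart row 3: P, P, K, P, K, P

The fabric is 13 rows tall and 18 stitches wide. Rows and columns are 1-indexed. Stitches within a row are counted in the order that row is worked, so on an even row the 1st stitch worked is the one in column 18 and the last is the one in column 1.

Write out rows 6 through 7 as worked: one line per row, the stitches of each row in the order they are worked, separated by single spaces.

Result:
K P K P K K K P K P K K K P K P K K
K K K P P / K K K P P / K K K P P /

Derivation:
Row 6: chart row 3, WS - tiled (columns 1-18): P P K P K P P P K P K P P P K P K P; work from column 18 back to 1 with K<->P swapped.
Row 7: chart row 1, RS - tile across columns 1-18 and work as-is.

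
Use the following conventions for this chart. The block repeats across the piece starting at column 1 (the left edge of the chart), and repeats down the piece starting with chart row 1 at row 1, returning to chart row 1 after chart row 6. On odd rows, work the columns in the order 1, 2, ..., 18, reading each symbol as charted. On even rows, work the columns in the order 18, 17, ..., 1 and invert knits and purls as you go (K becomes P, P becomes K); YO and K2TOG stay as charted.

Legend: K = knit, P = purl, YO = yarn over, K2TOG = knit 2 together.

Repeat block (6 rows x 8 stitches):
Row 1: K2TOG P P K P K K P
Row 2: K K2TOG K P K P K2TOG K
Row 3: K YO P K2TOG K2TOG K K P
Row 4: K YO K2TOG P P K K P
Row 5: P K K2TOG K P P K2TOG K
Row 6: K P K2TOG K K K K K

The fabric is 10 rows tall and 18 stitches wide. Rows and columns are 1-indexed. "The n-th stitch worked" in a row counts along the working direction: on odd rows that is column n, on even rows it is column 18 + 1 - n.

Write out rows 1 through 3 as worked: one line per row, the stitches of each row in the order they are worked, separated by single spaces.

Row 1: chart row 1, RS - tile across columns 1-18 and work as-is.
Row 2: chart row 2, WS - tiled (columns 1-18): K K2TOG K P K P K2TOG K K K2TOG K P K P K2TOG K K K2TOG; work from column 18 back to 1 with K<->P swapped.
Row 3: chart row 3, RS - tile across columns 1-18 and work as-is.

== ROWS AS WORKED ==
K2TOG P P K P K K P K2TOG P P K P K K P K2TOG P
K2TOG P P K2TOG K P K P K2TOG P P K2TOG K P K P K2TOG P
K YO P K2TOG K2TOG K K P K YO P K2TOG K2TOG K K P K YO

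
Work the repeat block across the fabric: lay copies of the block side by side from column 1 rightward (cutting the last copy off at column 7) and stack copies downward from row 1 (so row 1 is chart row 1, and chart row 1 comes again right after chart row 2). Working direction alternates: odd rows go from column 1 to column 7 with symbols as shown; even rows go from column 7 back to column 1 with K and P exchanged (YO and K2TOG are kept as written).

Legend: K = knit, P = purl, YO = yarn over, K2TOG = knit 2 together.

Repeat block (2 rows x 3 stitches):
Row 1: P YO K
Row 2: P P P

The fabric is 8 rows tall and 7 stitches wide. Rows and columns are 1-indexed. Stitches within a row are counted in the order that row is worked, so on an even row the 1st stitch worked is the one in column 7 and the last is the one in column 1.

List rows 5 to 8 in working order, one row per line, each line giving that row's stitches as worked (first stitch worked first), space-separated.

Row 5: chart row 1, RS - tile across columns 1-7 and work as-is.
Row 6: chart row 2, WS - tiled (columns 1-7): P P P P P P P; work from column 7 back to 1 with K<->P swapped.
Row 7: chart row 1, RS - tile across columns 1-7 and work as-is.
Row 8: chart row 2, WS - tiled (columns 1-7): P P P P P P P; work from column 7 back to 1 with K<->P swapped.

== ROWS AS WORKED ==
P YO K P YO K P
K K K K K K K
P YO K P YO K P
K K K K K K K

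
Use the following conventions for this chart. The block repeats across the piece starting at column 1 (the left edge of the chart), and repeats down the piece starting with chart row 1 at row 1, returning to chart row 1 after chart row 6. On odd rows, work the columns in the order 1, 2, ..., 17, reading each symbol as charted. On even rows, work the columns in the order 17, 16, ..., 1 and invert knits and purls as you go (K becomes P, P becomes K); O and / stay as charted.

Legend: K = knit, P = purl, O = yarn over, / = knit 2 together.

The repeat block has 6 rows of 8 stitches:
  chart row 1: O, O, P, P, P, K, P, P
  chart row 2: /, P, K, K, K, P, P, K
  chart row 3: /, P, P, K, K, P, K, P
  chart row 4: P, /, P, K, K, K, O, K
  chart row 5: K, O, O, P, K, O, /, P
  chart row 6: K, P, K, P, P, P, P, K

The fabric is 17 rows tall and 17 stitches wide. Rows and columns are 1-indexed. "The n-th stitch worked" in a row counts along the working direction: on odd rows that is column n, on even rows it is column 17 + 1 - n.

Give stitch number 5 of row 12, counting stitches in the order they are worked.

For row 12: chart row = ((12-1) mod 6) + 1 = 6; this is a WS (even) row.
Chart row 6 tiled across columns 1-17: K P K P P P P K K P K P P P P K K
WS: work from column 17 back to column 1 (reverse the tiled row), swapping K<->P (O and / unchanged).
Row 12 as worked: P P K K K K P K P P K K K K P K P
The 5th stitch worked is K.

Stitch:
K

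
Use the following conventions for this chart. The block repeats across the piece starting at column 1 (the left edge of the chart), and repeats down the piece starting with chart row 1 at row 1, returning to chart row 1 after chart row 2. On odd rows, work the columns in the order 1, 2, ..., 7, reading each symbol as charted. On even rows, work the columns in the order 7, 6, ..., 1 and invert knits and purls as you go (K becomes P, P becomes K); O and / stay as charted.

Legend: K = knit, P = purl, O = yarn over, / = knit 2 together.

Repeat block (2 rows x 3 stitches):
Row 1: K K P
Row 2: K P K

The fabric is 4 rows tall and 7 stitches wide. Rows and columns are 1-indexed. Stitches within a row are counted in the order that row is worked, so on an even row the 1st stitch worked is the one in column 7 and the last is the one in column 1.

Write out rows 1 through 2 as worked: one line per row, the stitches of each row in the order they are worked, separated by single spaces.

Result:
K K P K K P K
P P K P P K P

Derivation:
Row 1: chart row 1, RS - tile across columns 1-7 and work as-is.
Row 2: chart row 2, WS - tiled (columns 1-7): K P K K P K K; work from column 7 back to 1 with K<->P swapped.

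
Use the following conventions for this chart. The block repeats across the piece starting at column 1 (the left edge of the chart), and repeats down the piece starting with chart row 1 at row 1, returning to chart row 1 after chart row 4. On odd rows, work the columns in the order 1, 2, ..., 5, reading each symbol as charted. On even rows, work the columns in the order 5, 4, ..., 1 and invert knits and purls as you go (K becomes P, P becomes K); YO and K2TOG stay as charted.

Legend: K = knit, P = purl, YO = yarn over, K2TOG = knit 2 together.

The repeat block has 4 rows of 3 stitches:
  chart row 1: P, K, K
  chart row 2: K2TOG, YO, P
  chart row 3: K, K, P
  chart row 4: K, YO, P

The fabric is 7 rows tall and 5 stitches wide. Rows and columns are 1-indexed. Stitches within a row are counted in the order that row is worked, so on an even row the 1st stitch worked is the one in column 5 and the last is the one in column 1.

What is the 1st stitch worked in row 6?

For row 6: chart row = ((6-1) mod 4) + 1 = 2; this is a WS (even) row.
Chart row 2 tiled across columns 1-5: K2TOG YO P K2TOG YO
WS row: flip the tiled sequence (start at column 5) and apply K<->P; YO and K2TOG stay.
Row 6 as worked: YO K2TOG K YO K2TOG
Counting 1 along the worked row gives YO.

Result:
YO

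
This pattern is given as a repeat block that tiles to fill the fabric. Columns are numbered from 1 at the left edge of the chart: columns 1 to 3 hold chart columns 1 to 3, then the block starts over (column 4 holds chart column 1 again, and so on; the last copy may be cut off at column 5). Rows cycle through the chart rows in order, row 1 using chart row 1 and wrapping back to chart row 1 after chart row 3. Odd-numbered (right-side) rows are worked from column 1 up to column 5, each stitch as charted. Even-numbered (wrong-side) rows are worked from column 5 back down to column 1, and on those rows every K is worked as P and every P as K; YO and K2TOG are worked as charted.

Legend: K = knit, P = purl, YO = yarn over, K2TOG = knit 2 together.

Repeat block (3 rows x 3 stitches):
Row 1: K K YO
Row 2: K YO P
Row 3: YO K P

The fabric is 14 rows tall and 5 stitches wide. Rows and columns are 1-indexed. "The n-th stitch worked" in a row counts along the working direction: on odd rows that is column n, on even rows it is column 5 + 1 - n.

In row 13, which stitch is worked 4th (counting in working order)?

Stitch:
K

Derivation:
Row 13: (13-1) mod 3 = 0, so use chart row 1. Odd row -> RS.
Chart row 1 tiled across columns 1-5: K K YO K K
RS row: no reversal, no swap; stitch n worked = column n.
Stitch 4 in working order -> K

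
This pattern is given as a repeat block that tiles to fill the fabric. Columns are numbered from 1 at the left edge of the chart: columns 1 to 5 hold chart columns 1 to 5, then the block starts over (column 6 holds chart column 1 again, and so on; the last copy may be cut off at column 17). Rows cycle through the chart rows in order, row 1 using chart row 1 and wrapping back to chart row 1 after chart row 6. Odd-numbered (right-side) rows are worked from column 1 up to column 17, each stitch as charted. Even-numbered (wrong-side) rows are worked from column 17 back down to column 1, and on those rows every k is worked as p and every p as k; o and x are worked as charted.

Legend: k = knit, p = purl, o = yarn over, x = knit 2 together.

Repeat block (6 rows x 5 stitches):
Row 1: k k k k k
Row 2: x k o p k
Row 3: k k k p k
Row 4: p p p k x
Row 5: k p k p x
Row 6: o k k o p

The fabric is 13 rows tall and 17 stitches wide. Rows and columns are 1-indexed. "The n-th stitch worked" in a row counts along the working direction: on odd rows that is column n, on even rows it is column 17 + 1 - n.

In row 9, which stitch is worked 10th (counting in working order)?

== STITCH ==
k

Derivation:
For row 9: chart row = ((9-1) mod 6) + 1 = 3; this is a RS (odd) row.
Chart row 3 tiled across columns 1-17: k k k p k k k k p k k k k p k k k
RS: work column 1 to column 17, symbols as charted — the tiled row is the row as worked.
The 10th stitch worked is k.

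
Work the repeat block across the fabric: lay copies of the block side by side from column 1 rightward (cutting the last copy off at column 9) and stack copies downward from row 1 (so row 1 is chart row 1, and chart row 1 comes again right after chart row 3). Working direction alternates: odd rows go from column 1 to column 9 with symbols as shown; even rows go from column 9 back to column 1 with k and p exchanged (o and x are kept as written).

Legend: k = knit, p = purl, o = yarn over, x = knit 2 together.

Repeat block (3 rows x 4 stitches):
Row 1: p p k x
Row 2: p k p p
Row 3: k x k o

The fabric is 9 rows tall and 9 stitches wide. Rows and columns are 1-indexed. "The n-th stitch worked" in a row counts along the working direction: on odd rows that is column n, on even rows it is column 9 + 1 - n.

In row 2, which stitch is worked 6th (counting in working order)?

Result:
k

Derivation:
For row 2: chart row = ((2-1) mod 3) + 1 = 2; this is a WS (even) row.
Chart row 2 tiled across columns 1-9: p k p p p k p p p
WS row: flip the tiled sequence (start at column 9) and apply k<->p; o and x stay.
Row 2 as worked: k k k p k k k p k
The 6th stitch worked is k.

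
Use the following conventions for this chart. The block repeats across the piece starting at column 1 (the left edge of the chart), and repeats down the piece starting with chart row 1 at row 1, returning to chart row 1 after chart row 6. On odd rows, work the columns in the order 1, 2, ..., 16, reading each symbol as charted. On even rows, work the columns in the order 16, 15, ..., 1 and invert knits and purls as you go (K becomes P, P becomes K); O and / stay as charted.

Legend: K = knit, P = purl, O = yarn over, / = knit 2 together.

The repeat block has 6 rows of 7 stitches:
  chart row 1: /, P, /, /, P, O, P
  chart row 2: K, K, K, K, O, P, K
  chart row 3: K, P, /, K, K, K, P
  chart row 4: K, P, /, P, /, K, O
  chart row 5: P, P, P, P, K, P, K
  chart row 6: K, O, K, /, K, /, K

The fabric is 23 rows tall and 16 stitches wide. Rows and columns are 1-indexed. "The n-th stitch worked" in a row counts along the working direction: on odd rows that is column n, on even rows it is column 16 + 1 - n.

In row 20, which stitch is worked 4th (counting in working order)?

Result:
K

Derivation:
Row 20: (20-1) mod 6 = 1, so use chart row 2. Even row -> WS.
Chart row 2 tiled across columns 1-16: K K K K O P K K K K K O P K K K
WS: work from column 16 back to column 1 (reverse the tiled row), swapping K<->P (O and / unchanged).
Row 20 as worked: P P P K O P P P P P K O P P P P
Counting 4 along the worked row gives K.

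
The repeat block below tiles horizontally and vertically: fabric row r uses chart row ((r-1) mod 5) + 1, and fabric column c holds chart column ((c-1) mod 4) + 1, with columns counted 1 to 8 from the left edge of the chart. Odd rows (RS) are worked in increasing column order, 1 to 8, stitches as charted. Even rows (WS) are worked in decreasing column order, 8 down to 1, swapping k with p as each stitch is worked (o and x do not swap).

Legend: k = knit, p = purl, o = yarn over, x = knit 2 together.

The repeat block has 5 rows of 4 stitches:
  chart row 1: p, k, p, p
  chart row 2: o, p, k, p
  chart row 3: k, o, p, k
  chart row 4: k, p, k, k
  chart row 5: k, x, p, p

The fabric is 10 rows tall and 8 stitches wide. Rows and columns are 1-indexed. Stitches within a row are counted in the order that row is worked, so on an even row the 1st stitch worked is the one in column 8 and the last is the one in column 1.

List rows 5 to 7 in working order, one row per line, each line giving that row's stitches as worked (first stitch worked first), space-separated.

== ROWS AS WORKED ==
k x p p k x p p
k k p k k k p k
o p k p o p k p

Derivation:
Row 5: chart row 5, RS - tile across columns 1-8 and work as-is.
Row 6: chart row 1, WS - tiled (columns 1-8): p k p p p k p p; work from column 8 back to 1 with k<->p swapped.
Row 7: chart row 2, RS - tile across columns 1-8 and work as-is.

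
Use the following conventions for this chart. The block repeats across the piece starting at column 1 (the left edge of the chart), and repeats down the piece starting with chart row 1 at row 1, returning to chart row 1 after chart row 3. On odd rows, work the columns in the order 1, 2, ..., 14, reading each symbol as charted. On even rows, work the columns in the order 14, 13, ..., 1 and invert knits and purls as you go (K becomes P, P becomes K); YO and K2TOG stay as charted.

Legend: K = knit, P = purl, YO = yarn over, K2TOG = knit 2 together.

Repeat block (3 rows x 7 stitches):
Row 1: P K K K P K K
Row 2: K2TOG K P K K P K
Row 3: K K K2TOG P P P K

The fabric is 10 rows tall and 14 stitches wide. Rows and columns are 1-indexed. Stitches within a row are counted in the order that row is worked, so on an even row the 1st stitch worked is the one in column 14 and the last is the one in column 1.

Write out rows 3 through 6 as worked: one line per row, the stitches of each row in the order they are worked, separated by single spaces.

Row 3: chart row 3, RS - tile across columns 1-14 and work as-is.
Row 4: chart row 1, WS - tiled (columns 1-14): P K K K P K K P K K K P K K; work from column 14 back to 1 with K<->P swapped.
Row 5: chart row 2, RS - tile across columns 1-14 and work as-is.
Row 6: chart row 3, WS - tiled (columns 1-14): K K K2TOG P P P K K K K2TOG P P P K; work from column 14 back to 1 with K<->P swapped.

== ROWS AS WORKED ==
K K K2TOG P P P K K K K2TOG P P P K
P P K P P P K P P K P P P K
K2TOG K P K K P K K2TOG K P K K P K
P K K K K2TOG P P P K K K K2TOG P P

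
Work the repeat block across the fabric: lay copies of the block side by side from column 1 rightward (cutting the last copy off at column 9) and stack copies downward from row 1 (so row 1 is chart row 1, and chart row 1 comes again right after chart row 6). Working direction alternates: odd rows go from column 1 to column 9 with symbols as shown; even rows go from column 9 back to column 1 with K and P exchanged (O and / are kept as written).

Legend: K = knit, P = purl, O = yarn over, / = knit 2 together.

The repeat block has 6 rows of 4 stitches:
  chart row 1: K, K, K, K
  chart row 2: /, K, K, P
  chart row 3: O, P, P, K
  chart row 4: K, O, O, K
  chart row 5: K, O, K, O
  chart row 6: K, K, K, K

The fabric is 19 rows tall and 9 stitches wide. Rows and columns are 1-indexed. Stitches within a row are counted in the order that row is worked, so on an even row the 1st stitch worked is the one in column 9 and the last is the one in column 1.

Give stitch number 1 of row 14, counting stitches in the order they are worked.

Row 14: (14-1) mod 6 = 1, so use chart row 2. Even row -> WS.
Chart row 2 tiled across columns 1-9: / K K P / K K P /
WS: work from column 9 back to column 1 (reverse the tiled row), swapping K<->P (O and / unchanged).
Row 14 as worked: / K P P / K P P /
Stitch 1 in working order -> /

== STITCH ==
/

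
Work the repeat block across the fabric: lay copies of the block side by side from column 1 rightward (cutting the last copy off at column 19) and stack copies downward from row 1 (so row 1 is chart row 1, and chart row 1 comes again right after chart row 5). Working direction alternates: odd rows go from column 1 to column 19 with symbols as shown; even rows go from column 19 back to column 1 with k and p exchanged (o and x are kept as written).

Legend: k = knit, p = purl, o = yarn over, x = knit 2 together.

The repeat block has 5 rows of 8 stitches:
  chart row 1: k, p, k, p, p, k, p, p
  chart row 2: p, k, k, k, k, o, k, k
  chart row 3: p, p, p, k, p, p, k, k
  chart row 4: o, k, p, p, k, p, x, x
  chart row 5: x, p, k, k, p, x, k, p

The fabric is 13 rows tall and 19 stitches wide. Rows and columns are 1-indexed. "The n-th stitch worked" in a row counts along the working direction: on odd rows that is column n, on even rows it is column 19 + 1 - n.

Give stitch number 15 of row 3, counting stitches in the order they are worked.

Row 3 uses chart row ((3-1) mod 5)+1 = 3. Row 3 is odd, so RS.
Chart row 3 tiled across columns 1-19: p p p k p p k k p p p k p p k k p p p
Right side: take the tiled row as-is (worked left to right from column 1).
Stitch 15 in working order -> k

== STITCH ==
k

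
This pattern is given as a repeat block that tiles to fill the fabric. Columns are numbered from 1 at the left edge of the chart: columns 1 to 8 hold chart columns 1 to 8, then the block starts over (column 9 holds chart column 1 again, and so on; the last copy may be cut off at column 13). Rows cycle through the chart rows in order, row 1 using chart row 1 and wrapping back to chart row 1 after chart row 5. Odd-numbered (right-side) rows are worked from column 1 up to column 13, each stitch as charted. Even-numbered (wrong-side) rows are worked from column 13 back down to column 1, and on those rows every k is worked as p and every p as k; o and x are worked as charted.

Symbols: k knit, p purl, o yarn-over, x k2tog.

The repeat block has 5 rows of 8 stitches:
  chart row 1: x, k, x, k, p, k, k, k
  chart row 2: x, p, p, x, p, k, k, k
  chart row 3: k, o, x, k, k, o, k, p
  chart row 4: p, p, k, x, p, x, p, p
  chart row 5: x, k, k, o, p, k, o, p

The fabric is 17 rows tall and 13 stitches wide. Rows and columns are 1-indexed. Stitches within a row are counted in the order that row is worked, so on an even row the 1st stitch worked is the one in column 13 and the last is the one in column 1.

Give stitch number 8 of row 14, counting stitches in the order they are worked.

Stitch:
x

Derivation:
Row 14: (14-1) mod 5 = 3, so use chart row 4. Even row -> WS.
Chart row 4 tiled across columns 1-13: p p k x p x p p p p k x p
WS: work from column 13 back to column 1 (reverse the tiled row), swapping k<->p (o and x unchanged).
Row 14 as worked: k x p k k k k x k x p k k
Stitch 8 in working order -> x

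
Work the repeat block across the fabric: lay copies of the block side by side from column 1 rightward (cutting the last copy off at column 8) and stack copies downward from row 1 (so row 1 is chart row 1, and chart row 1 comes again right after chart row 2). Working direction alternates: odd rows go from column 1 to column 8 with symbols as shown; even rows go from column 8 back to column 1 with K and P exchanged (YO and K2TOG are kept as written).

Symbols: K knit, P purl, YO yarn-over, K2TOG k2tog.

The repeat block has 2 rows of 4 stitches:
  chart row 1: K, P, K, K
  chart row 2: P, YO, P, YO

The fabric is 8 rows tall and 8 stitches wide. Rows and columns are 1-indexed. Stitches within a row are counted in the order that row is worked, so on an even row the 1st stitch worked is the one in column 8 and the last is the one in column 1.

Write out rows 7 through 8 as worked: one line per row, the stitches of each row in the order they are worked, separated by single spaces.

== ROWS AS WORKED ==
K P K K K P K K
YO K YO K YO K YO K

Derivation:
Row 7: chart row 1, RS - tile across columns 1-8 and work as-is.
Row 8: chart row 2, WS - tiled (columns 1-8): P YO P YO P YO P YO; work from column 8 back to 1 with K<->P swapped.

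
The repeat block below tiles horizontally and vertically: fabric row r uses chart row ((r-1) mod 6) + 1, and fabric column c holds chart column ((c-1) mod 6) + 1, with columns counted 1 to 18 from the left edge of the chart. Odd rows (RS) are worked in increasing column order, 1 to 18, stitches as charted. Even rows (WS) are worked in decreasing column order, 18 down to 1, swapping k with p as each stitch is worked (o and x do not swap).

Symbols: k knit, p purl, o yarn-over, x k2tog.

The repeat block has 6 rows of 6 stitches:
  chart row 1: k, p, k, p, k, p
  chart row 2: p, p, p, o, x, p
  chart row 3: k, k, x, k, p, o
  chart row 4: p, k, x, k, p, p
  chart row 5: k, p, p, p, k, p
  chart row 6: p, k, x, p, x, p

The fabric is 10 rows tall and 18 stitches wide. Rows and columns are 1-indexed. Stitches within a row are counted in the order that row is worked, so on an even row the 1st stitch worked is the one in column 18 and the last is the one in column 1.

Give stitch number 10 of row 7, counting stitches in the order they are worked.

Row 7 uses chart row ((7-1) mod 6)+1 = 1. Row 7 is odd, so RS.
Chart row 1 tiled across columns 1-18: k p k p k p k p k p k p k p k p k p
Right side: take the tiled row as-is (worked left to right from column 1).
Stitch 10 in working order -> p

Result:
p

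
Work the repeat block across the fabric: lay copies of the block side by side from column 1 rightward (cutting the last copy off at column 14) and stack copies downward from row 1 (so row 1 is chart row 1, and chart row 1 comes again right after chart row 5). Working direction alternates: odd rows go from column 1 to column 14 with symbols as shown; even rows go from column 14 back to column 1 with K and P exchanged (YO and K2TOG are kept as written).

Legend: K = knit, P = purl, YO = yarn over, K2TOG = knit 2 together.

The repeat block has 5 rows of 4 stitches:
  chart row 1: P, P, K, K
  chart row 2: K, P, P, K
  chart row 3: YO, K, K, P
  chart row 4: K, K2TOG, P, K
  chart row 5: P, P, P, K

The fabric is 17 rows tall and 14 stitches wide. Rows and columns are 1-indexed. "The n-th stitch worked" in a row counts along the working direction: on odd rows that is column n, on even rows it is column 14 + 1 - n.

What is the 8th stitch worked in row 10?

Row 10 uses chart row ((10-1) mod 5)+1 = 5. Row 10 is even, so WS.
Chart row 5 tiled across columns 1-14: P P P K P P P K P P P K P P
Wrong side: read the tiled row from column 14 down to 1 and exchange K with P (leave YO, K2TOG).
Row 10 as worked: K K P K K K P K K K P K K K
Counting 8 along the worked row gives K.

Result:
K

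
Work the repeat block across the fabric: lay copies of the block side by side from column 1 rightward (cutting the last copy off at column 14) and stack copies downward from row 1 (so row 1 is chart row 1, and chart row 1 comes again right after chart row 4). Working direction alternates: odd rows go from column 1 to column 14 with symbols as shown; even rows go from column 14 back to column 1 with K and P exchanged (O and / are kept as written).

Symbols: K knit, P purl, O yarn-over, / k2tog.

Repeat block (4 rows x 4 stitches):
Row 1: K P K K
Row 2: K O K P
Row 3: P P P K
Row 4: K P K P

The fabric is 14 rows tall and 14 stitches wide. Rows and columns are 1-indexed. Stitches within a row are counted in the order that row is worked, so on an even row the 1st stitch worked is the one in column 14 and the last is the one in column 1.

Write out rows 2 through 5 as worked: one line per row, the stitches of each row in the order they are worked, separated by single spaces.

Row 2: chart row 2, WS - tiled (columns 1-14): K O K P K O K P K O K P K O; work from column 14 back to 1 with K<->P swapped.
Row 3: chart row 3, RS - tile across columns 1-14 and work as-is.
Row 4: chart row 4, WS - tiled (columns 1-14): K P K P K P K P K P K P K P; work from column 14 back to 1 with K<->P swapped.
Row 5: chart row 1, RS - tile across columns 1-14 and work as-is.

Rows as worked:
O P K P O P K P O P K P O P
P P P K P P P K P P P K P P
K P K P K P K P K P K P K P
K P K K K P K K K P K K K P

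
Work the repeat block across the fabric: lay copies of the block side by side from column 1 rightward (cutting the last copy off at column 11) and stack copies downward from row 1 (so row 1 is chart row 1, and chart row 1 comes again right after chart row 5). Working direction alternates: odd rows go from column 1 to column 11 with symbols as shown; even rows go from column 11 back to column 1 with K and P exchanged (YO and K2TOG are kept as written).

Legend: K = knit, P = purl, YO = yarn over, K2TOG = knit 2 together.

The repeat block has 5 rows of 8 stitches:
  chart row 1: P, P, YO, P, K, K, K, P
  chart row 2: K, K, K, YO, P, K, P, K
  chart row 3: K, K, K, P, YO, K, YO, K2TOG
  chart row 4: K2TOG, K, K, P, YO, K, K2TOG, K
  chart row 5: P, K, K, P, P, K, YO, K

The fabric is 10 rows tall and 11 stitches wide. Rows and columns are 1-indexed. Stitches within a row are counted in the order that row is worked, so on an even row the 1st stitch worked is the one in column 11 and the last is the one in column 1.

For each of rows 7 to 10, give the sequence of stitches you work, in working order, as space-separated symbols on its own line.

Rows as worked:
K K K YO P K P K K K K
P P P K2TOG YO P YO K P P P
K2TOG K K P YO K K2TOG K K2TOG K K
P P K P YO P K K P P K

Derivation:
Row 7: chart row 2, RS - tile across columns 1-11 and work as-is.
Row 8: chart row 3, WS - tiled (columns 1-11): K K K P YO K YO K2TOG K K K; work from column 11 back to 1 with K<->P swapped.
Row 9: chart row 4, RS - tile across columns 1-11 and work as-is.
Row 10: chart row 5, WS - tiled (columns 1-11): P K K P P K YO K P K K; work from column 11 back to 1 with K<->P swapped.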